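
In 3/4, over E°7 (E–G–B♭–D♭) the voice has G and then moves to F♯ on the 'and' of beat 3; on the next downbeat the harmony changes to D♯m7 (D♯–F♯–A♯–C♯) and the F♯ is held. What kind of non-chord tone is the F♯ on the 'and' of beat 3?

Anticipation.

The harmony at that moment is E diminished seventh chord (E, G, B♭, D♭); F♯ is not a chord tone.
It is approached by step down from G and then sustained as the same pitch into the next harmony.
Arriving early and becoming a chord tone when the harmony changes — an anticipation.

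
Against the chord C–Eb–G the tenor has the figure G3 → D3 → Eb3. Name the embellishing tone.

D3 is an appoggiatura.

The harmony at that moment is C minor triad (C, Eb, G); D3 is not a chord tone.
It is approached by leap down from G3 and left by step up to Eb3.
Leap in, step out — an appoggiatura.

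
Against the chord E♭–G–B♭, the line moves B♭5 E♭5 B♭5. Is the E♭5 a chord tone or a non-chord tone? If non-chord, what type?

Eb major triad contains E♭, G, B♭; E♭ is the root, so it is a chord tone.

Chord tone (the root of Eb major triad).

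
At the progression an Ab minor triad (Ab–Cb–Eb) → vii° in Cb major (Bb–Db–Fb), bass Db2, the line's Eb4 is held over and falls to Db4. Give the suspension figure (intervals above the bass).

9–8 suspension.

At the second chord the bass is Db2. The suspended Eb4 lies a ninth above the bass; after resolving down by step to Db4, the interval above the bass becomes an octave.
Suspension figures are named by those two intervals: 9–8.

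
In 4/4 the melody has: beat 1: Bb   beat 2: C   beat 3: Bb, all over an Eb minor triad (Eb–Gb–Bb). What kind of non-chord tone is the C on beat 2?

The harmony at that moment is Eb minor triad (Eb, Gb, Bb); C is not a chord tone.
It is approached by step up from Bb and left by step down to Bb.
Step away and step back to the same note — a neighbor tone (upper neighbor).

Upper neighbor tone.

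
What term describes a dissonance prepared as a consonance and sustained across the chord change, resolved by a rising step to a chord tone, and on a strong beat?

Approach: by preparation — the pitch is first a chord tone, then held (tied or repeated) while the harmony changes under it. Departure: up by step. Metric position: strong.
A prepared dissonance that resolves upward by step — a retardation. (The same figure resolving downward would be a suspension.)

Retardation.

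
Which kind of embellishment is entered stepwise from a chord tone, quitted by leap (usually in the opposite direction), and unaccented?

Approach: by step. Departure: by leap. Metric position: weak.
Step in, leap out, from a weak position — an escape tone (échappée). (It is the mirror image of the appoggiatura, which leaps in and steps out on a strong beat.)

Escape tone.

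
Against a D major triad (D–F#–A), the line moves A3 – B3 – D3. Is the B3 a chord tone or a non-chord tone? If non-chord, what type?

Non-chord tone — an escape tone.

The harmony at that moment is D major triad (D, F#, A); B3 is not a chord tone.
It is approached by step up from A3 and left by leap down to D3.
Step in, leap out — an escape tone.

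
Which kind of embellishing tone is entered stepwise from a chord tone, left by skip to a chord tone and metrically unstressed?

Approach: by step. Departure: by leap. Metric position: weak.
Step in, leap out, from a weak position — an escape tone (échappée). (It is the mirror image of the appoggiatura, which leaps in and steps out on a strong beat.)

Escape tone.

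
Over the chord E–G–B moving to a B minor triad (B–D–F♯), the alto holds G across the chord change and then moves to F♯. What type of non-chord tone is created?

The harmony at that moment is B minor triad (B, D, F♯); G is not a chord tone.
It is held over (the same pitch as the preceding G) and left by step down to F♯.
Held over from the previous chord and resolving down by step — a suspension.

G is a suspension.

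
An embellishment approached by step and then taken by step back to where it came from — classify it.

Neighbor tone.

Approach: by step. Departure: by step in the opposite direction, back to the starting pitch.
Stepwise on both sides but reversing to return to the same chord tone — a neighbor tone. (Had it continued onward in the same direction it would be a passing tone instead.)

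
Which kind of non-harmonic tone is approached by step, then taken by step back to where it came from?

Approach: by step. Departure: by step in the opposite direction, back to the starting pitch.
Stepwise on both sides but reversing to return to the same chord tone — a neighbor tone. (Had it continued onward in the same direction it would be a passing tone instead.)

Neighbor tone.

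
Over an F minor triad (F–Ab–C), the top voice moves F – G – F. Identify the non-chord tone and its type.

G is a neighbor tone.

The harmony at that moment is F minor triad (F, Ab, C); G is not a chord tone.
It is approached by step up from F and left by step down to F.
Step away and step back to the same note — a neighbor tone (upper neighbor).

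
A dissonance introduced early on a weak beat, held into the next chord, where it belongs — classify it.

Anticipation.

Approach: ahead of the chord change (typically by step), so it is dissonant against the current harmony. Departure: none — the same pitch is restated or held and is a chord tone of the new harmony.
Dissonant first, consonant once the harmony catches up: the note simply arrives early — an anticipation. (The reverse timing, consonant first and dissonant after the change, would be a suspension or retardation.)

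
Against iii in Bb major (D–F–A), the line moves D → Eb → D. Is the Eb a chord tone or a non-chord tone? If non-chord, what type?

Non-chord tone — a neighbor tone.

The harmony at that moment is D minor triad (D, F, A); Eb is not a chord tone.
It is approached by step up from D and left by step down to D.
Step away and step back to the same note — a neighbor tone (upper neighbor).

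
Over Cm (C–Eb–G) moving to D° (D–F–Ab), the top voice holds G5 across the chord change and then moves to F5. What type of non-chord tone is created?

G5 is a suspension.

The harmony at that moment is D diminished triad (D, F, Ab); G5 is not a chord tone.
It is held over (the same pitch as the preceding G5) and left by step down to F5.
Held over from the previous chord and resolving down by step — a suspension.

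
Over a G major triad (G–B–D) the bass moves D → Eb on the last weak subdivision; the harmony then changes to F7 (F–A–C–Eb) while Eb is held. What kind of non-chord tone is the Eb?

The harmony at that moment is G major triad (G, B, D); Eb is not a chord tone.
It is approached by step up from D and then sustained as the same pitch into the next harmony.
Arriving early and becoming a chord tone when the harmony changes — an anticipation.

Eb is an anticipation.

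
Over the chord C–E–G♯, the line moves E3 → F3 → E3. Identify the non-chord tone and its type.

F3 is a neighbor tone.

The harmony at that moment is C augmented triad (C, E, G♯); F3 is not a chord tone.
It is approached by step up from E3 and left by step down to E3.
Step away and step back to the same note — a neighbor tone (upper neighbor).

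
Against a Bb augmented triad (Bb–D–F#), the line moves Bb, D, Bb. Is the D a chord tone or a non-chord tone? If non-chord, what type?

Chord tone (the third of Bb augmented triad).

Bb augmented triad contains Bb, D, F#; D is the third, so it is a chord tone.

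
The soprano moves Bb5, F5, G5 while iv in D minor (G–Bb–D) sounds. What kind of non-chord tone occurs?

The harmony at that moment is G minor triad (G, Bb, D); F5 is not a chord tone.
It is approached by leap down from Bb5 and left by step up to G5.
Leap in, step out — an appoggiatura.

F5 is an appoggiatura.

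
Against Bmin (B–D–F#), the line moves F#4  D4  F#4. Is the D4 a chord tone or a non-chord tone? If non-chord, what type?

B minor triad contains B, D, F#; D is the third, so it is a chord tone.

Chord tone (the third of B minor triad).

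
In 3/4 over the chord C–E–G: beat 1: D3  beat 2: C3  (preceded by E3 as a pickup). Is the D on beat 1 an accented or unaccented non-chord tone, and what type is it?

Accented passing tone.

The harmony at that moment is C major triad (C, E, G); D3 is not a chord tone.
It is approached by step down from E3 and left by step down to C3.
Step in, step out in the same direction — a passing tone.
It falls on the downbeat, so it is accented.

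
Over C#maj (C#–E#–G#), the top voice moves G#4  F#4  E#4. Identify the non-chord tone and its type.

The harmony at that moment is C# major triad (C#, E#, G#); F#4 is not a chord tone.
It is approached by step down from G#4 and left by step down to E#4.
Step in, step out in the same direction — a passing tone.

F#4 is a passing tone.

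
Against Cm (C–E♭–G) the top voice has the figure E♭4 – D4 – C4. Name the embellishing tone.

The harmony at that moment is C minor triad (C, E♭, G); D4 is not a chord tone.
It is approached by step down from E♭4 and left by step down to C4.
Step in, step out in the same direction — a passing tone.

D4 is a passing tone.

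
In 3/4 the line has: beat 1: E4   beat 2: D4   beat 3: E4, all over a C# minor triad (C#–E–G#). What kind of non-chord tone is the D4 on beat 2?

Lower neighbor tone.

The harmony at that moment is C# minor triad (C#, E, G#); D4 is not a chord tone.
It is approached by step down from E4 and left by step up to E4.
Step away and step back to the same note — a neighbor tone (lower neighbor).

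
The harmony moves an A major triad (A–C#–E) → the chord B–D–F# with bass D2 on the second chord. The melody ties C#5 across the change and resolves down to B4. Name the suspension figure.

7–6 suspension.

At the second chord the bass is D2. The suspended C#5 lies a seventh above the bass; after resolving down by step to B4, the interval above the bass becomes a sixth.
Suspension figures are named by those two intervals: 7–6.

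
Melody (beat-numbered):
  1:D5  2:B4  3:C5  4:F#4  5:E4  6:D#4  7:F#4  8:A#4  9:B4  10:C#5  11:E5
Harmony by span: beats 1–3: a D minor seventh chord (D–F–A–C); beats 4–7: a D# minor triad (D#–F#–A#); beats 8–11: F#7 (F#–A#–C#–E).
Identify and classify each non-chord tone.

B4 (beat 2) — appoggiatura; E4 (beat 5) — passing tone; B4 (beat 9) — passing tone.

The harmony at that moment is D minor seventh chord (D, F, A, C); B4 is not a chord tone.
It is approached by leap down from D5 and left by step up to C5.
Leap in, step out — an appoggiatura.
The harmony at that moment is D# minor triad (D#, F#, A#); E4 is not a chord tone.
It is approached by step down from F#4 and left by step down to D#4.
Step in, step out in the same direction — a passing tone.
The harmony at that moment is F# dominant seventh chord (F#, A#, C#, E); B4 is not a chord tone.
It is approached by step up from A#4 and left by step up to C#5.
Step in, step out in the same direction — a passing tone.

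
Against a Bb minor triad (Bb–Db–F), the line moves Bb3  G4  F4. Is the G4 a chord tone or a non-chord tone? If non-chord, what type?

The harmony at that moment is Bb minor triad (Bb, Db, F); G4 is not a chord tone.
It is approached by leap up from Bb3 and left by step down to F4.
Leap in, step out — an appoggiatura.

Non-chord tone — an appoggiatura.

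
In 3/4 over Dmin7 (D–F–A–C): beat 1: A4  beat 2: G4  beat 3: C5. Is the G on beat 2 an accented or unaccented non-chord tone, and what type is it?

The harmony at that moment is D minor seventh chord (D, F, A, C); G4 is not a chord tone.
It is approached by step down from A4 and left by leap up to C5.
Step in, leap out — an escape tone.
It falls on a weak beat, so it is unaccented.

Unaccented escape tone.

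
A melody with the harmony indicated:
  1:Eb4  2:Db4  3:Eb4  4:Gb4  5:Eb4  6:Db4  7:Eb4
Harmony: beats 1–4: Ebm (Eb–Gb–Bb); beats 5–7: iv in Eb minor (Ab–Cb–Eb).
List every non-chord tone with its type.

Db4 (beat 2) — neighbor tone; Db4 (beat 6) — neighbor tone.

The harmony at that moment is Eb minor triad (Eb, Gb, Bb); Db4 is not a chord tone.
It is approached by step down from Eb4 and left by step up to Eb4.
Step away and step back to the same note — a neighbor tone (lower neighbor).
The harmony at that moment is Ab minor triad (Ab, Cb, Eb); Db4 is not a chord tone.
It is approached by step down from Eb4 and left by step up to Eb4.
Step away and step back to the same note — a neighbor tone (lower neighbor).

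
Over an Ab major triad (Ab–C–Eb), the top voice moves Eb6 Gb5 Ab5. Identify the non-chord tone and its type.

Gb5 is an appoggiatura.

The harmony at that moment is Ab major triad (Ab, C, Eb); Gb5 is not a chord tone.
It is approached by leap down from Eb6 and left by step up to Ab5.
Leap in, step out — an appoggiatura.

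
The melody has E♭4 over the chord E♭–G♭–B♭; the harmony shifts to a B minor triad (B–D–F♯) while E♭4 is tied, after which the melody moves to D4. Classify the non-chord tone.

E♭4 is a suspension.

The harmony at that moment is B minor triad (B, D, F♯); E♭4 is not a chord tone.
It is held over (the same pitch as the preceding E♭4) and left by step down to D4.
Held over from the previous chord and resolving down by step — a suspension.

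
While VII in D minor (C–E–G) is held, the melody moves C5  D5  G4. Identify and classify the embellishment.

The harmony at that moment is C major triad (C, E, G); D5 is not a chord tone.
It is approached by step up from C5 and left by leap down to G4.
Step in, leap out — an escape tone.

D5 is an escape tone.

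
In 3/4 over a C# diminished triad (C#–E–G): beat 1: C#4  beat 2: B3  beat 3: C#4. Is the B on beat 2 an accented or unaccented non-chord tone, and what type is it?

Unaccented neighbor tone.

The harmony at that moment is C# diminished triad (C#, E, G); B3 is not a chord tone.
It is approached by step down from C#4 and left by step up to C#4.
Step away and step back to the same note — a neighbor tone (lower neighbor).
It falls on a weak beat, so it is unaccented.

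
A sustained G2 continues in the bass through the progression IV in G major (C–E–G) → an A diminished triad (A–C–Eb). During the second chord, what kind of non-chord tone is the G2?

The harmony at that moment is A diminished triad (A, C, Eb); G2 is not a chord tone.
It is held over (the same pitch as the preceding G2) and then sustained as the same pitch into the next harmony.
Sustained through a change of harmony — a pedal tone.

Pedal tone (pedal point).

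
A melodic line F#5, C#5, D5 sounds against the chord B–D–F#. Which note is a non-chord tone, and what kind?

The harmony at that moment is B minor triad (B, D, F#); C#5 is not a chord tone.
It is approached by leap down from F#5 and left by step up to D5.
Leap in, step out — an appoggiatura.

C#5 is an appoggiatura.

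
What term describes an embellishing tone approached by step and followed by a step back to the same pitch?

Neighbor tone.

Approach: by step. Departure: by step in the opposite direction, back to the starting pitch.
Stepwise on both sides but reversing to return to the same chord tone — a neighbor tone. (Had it continued onward in the same direction it would be a passing tone instead.)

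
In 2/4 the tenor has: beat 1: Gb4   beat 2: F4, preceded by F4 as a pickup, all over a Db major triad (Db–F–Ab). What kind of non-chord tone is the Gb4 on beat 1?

Upper neighbor tone.

The harmony at that moment is Db major triad (Db, F, Ab); Gb4 is not a chord tone.
It is approached by step up from F4 and left by step down to F4.
Step away and step back to the same note — a neighbor tone (upper neighbor).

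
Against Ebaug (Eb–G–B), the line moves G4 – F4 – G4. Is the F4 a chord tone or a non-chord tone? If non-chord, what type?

The harmony at that moment is Eb augmented triad (Eb, G, B); F4 is not a chord tone.
It is approached by step down from G4 and left by step up to G4.
Step away and step back to the same note — a neighbor tone (lower neighbor).

Non-chord tone — a neighbor tone.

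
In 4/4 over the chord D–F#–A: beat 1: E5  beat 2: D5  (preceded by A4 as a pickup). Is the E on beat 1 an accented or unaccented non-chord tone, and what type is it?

Accented appoggiatura.

The harmony at that moment is D major triad (D, F#, A); E5 is not a chord tone.
It is approached by leap up from A4 and left by step down to D5.
Leap in, step out — an appoggiatura.
It falls on the downbeat, so it is accented.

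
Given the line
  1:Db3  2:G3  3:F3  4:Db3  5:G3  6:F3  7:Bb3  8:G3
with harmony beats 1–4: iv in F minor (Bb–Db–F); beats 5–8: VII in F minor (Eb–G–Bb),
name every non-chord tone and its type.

G3 (beat 2) — appoggiatura; F3 (beat 6) — escape tone.

The harmony at that moment is Bb minor triad (Bb, Db, F); G3 is not a chord tone.
It is approached by leap up from Db3 and left by step down to F3.
Leap in, step out — an appoggiatura.
The harmony at that moment is Eb major triad (Eb, G, Bb); F3 is not a chord tone.
It is approached by step down from G3 and left by leap up to Bb3.
Step in, leap out — an escape tone.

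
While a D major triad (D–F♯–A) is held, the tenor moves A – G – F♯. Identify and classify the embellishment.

The harmony at that moment is D major triad (D, F♯, A); G is not a chord tone.
It is approached by step down from A and left by step down to F♯.
Step in, step out in the same direction — a passing tone.

G is a passing tone.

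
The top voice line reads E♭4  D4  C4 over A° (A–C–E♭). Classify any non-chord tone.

The harmony at that moment is A diminished triad (A, C, E♭); D4 is not a chord tone.
It is approached by step down from E♭4 and left by step down to C4.
Step in, step out in the same direction — a passing tone.

D4 is a passing tone.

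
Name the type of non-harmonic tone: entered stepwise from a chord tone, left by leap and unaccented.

Approach: by step. Departure: by leap. Metric position: weak.
Step in, leap out, from a weak position — an escape tone (échappée). (It is the mirror image of the appoggiatura, which leaps in and steps out on a strong beat.)

Escape tone.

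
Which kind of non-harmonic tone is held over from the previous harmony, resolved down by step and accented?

Suspension.

Approach: by preparation — the pitch is first a chord tone, then held (tied or repeated) while the harmony changes under it. Departure: down by step. Metric position: strong.
A prepared dissonance that resolves downward by step — a suspension. (The same figure resolving upward would be a retardation.)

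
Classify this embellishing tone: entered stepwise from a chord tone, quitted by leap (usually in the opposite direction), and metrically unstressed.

Approach: by step. Departure: by leap. Metric position: weak.
Step in, leap out, from a weak position — an escape tone (échappée). (It is the mirror image of the appoggiatura, which leaps in and steps out on a strong beat.)

Escape tone.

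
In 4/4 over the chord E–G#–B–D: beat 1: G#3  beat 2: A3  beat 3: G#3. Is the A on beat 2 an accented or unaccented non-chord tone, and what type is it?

Unaccented neighbor tone.

The harmony at that moment is E dominant seventh chord (E, G#, B, D); A3 is not a chord tone.
It is approached by step up from G#3 and left by step down to G#3.
Step away and step back to the same note — a neighbor tone (upper neighbor).
It falls on a weak beat, so it is unaccented.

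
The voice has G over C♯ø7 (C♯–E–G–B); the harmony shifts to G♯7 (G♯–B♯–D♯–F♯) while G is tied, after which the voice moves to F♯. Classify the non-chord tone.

The harmony at that moment is G♯ dominant seventh chord (G♯, B♯, D♯, F♯); G is not a chord tone.
It is held over (the same pitch as the preceding G) and left by step down to F♯.
Held over from the previous chord and resolving down by step — a suspension.

G is a suspension.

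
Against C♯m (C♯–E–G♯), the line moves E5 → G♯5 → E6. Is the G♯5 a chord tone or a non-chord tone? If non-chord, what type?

Chord tone (the fifth of C# minor triad).

C# minor triad contains C♯, E, G♯; G♯ is the fifth, so it is a chord tone.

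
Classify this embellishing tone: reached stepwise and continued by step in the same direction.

Passing tone.

Approach: by step. Departure: by step, continuing in the same direction.
Stepwise on both sides with no change of direction means the note fills in the space between two different chord tones — a passing tone. (Had it turned back to its starting note it would be a neighbor tone instead.)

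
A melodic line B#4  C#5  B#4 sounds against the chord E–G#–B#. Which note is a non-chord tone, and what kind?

The harmony at that moment is E augmented triad (E, G#, B#); C#5 is not a chord tone.
It is approached by step up from B#4 and left by step down to B#4.
Step away and step back to the same note — a neighbor tone (upper neighbor).

C#5 is a neighbor tone.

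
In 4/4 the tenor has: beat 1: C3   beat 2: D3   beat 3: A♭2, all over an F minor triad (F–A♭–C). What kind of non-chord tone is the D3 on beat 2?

Escape tone.

The harmony at that moment is F minor triad (F, A♭, C); D3 is not a chord tone.
It is approached by step up from C3 and left by leap down to A♭2.
Step in, leap out, on a weak beat — an escape tone.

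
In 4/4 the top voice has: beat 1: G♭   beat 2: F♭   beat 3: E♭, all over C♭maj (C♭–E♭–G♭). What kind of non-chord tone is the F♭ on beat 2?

Passing tone.

The harmony at that moment is C♭ major triad (C♭, E♭, G♭); F♭ is not a chord tone.
It is approached by step down from G♭ and left by step down to E♭.
Step in, step out in the same direction — a passing tone.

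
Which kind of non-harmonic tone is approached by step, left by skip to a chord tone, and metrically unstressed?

Approach: by step. Departure: by leap. Metric position: weak.
Step in, leap out, from a weak position — an escape tone (échappée). (It is the mirror image of the appoggiatura, which leaps in and steps out on a strong beat.)

Escape tone.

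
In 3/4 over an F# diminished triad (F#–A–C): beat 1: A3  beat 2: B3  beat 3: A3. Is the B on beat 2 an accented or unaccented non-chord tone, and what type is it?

Unaccented neighbor tone.

The harmony at that moment is F# diminished triad (F#, A, C); B3 is not a chord tone.
It is approached by step up from A3 and left by step down to A3.
Step away and step back to the same note — a neighbor tone (upper neighbor).
It falls on a weak beat, so it is unaccented.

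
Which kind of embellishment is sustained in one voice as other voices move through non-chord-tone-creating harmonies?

Pedal tone.

Approach: none. Departure: none — a single pitch is sustained while the chords change around it, passing through harmonies that do not contain it.
No melodic motion at all; the dissonance is created entirely by the moving harmonies against the stationary note — a pedal tone (pedal point).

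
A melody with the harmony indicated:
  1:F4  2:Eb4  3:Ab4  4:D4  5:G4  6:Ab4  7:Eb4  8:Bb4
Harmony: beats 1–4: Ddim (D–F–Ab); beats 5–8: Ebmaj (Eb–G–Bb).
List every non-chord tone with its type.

Eb4 (beat 2) — escape tone; Ab4 (beat 6) — escape tone.

The harmony at that moment is D diminished triad (D, F, Ab); Eb4 is not a chord tone.
It is approached by step down from F4 and left by leap up to Ab4.
Step in, leap out — an escape tone.
The harmony at that moment is Eb major triad (Eb, G, Bb); Ab4 is not a chord tone.
It is approached by step up from G4 and left by leap down to Eb4.
Step in, leap out — an escape tone.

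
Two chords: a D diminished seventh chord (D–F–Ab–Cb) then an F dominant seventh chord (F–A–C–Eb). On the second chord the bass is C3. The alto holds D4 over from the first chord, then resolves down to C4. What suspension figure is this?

At the second chord the bass is C3. The suspended D4 lies a ninth above the bass; after resolving down by step to C4, the interval above the bass becomes an octave.
Suspension figures are named by those two intervals: 9–8.

9–8 suspension.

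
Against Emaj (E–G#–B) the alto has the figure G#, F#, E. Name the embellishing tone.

The harmony at that moment is E major triad (E, G#, B); F# is not a chord tone.
It is approached by step down from G# and left by step down to E.
Step in, step out in the same direction — a passing tone.

F# is a passing tone.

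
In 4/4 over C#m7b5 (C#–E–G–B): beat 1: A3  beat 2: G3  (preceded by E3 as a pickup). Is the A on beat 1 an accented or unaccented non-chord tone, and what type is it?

Accented appoggiatura.

The harmony at that moment is C# half-diminished seventh chord (C#, E, G, B); A3 is not a chord tone.
It is approached by leap up from E3 and left by step down to G3.
Leap in, step out — an appoggiatura.
It falls on the downbeat, so it is accented.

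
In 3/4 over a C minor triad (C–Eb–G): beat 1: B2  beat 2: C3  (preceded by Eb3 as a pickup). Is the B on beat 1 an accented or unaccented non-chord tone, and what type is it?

Accented appoggiatura.

The harmony at that moment is C minor triad (C, Eb, G); B2 is not a chord tone.
It is approached by leap down from Eb3 and left by step up to C3.
Leap in, step out — an appoggiatura.
It falls on the downbeat, so it is accented.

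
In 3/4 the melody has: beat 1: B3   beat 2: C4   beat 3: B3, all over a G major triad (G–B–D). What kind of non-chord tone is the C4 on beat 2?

The harmony at that moment is G major triad (G, B, D); C4 is not a chord tone.
It is approached by step up from B3 and left by step down to B3.
Step away and step back to the same note — a neighbor tone (upper neighbor).

Upper neighbor tone.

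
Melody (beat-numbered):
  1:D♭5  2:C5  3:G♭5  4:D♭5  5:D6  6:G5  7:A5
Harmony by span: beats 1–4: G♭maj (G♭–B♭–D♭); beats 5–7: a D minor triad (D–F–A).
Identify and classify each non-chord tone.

C5 (beat 2) — escape tone; G5 (beat 6) — appoggiatura.

The harmony at that moment is G♭ major triad (G♭, B♭, D♭); C5 is not a chord tone.
It is approached by step down from D♭5 and left by leap up to G♭5.
Step in, leap out — an escape tone.
The harmony at that moment is D minor triad (D, F, A); G5 is not a chord tone.
It is approached by leap down from D6 and left by step up to A5.
Leap in, step out — an appoggiatura.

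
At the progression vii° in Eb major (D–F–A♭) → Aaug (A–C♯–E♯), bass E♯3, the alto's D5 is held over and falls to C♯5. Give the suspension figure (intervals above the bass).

At the second chord the bass is E♯3. The suspended D5 lies a seventh above the bass; after resolving down by step to C♯5, the interval above the bass becomes a sixth.
Suspension figures are named by those two intervals: 7–6.

7–6 suspension.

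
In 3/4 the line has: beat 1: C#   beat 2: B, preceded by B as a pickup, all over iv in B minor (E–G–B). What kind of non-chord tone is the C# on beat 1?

Upper neighbor tone.

The harmony at that moment is E minor triad (E, G, B); C# is not a chord tone.
It is approached by step up from B and left by step down to B.
Step away and step back to the same note — a neighbor tone (upper neighbor).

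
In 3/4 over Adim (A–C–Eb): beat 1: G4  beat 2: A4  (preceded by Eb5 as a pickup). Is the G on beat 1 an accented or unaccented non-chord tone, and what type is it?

Accented appoggiatura.

The harmony at that moment is A diminished triad (A, C, Eb); G4 is not a chord tone.
It is approached by leap down from Eb5 and left by step up to A4.
Leap in, step out — an appoggiatura.
It falls on the downbeat, so it is accented.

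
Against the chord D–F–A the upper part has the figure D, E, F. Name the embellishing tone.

The harmony at that moment is D minor triad (D, F, A); E is not a chord tone.
It is approached by step up from D and left by step up to F.
Step in, step out in the same direction — a passing tone.

E is a passing tone.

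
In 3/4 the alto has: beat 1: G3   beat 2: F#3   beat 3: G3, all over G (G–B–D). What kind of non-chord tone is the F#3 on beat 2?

The harmony at that moment is G major triad (G, B, D); F#3 is not a chord tone.
It is approached by step down from G3 and left by step up to G3.
Step away and step back to the same note — a neighbor tone (lower neighbor).

Lower neighbor tone.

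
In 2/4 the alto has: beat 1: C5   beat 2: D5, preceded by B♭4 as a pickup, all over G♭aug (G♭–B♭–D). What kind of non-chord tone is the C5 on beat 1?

The harmony at that moment is G♭ augmented triad (G♭, B♭, D); C5 is not a chord tone.
It is approached by step up from B♭4 and left by step up to D5.
Step in, step out in the same direction — a passing tone.

Passing tone.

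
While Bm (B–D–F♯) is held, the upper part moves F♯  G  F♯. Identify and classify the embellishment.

The harmony at that moment is B minor triad (B, D, F♯); G is not a chord tone.
It is approached by step up from F♯ and left by step down to F♯.
Step away and step back to the same note — a neighbor tone (upper neighbor).

G is a neighbor tone.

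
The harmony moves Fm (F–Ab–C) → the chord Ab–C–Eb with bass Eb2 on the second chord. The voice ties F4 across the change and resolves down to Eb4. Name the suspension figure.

9–8 suspension.

At the second chord the bass is Eb2. The suspended F4 lies a ninth above the bass; after resolving down by step to Eb4, the interval above the bass becomes an octave.
Suspension figures are named by those two intervals: 9–8.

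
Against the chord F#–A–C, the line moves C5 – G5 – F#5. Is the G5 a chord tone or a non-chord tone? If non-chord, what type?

Non-chord tone — an appoggiatura.

The harmony at that moment is F# diminished triad (F#, A, C); G5 is not a chord tone.
It is approached by leap up from C5 and left by step down to F#5.
Leap in, step out — an appoggiatura.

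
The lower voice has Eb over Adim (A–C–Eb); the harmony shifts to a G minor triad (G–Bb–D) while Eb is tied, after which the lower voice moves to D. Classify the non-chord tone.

Eb is a suspension.

The harmony at that moment is G minor triad (G, Bb, D); Eb is not a chord tone.
It is held over (the same pitch as the preceding Eb) and left by step down to D.
Held over from the previous chord and resolving down by step — a suspension.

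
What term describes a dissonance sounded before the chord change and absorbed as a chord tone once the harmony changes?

Approach: ahead of the chord change (typically by step), so it is dissonant against the current harmony. Departure: none — the same pitch is restated or held and is a chord tone of the new harmony.
Dissonant first, consonant once the harmony catches up: the note simply arrives early — an anticipation. (The reverse timing, consonant first and dissonant after the change, would be a suspension or retardation.)

Anticipation.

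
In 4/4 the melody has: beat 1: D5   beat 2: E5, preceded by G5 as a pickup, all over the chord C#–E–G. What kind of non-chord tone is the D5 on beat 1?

The harmony at that moment is C# diminished triad (C#, E, G); D5 is not a chord tone.
It is approached by leap down from G5 and left by step up to E5.
Leap in, step out, metrically accented — an appoggiatura.

Appoggiatura.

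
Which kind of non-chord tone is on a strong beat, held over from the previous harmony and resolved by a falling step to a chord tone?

Suspension.

Approach: by preparation — the pitch is first a chord tone, then held (tied or repeated) while the harmony changes under it. Departure: down by step. Metric position: strong.
A prepared dissonance that resolves downward by step — a suspension. (The same figure resolving upward would be a retardation.)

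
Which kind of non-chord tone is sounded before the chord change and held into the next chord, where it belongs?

Anticipation.

Approach: ahead of the chord change (typically by step), so it is dissonant against the current harmony. Departure: none — the same pitch is restated or held and is a chord tone of the new harmony.
Dissonant first, consonant once the harmony catches up: the note simply arrives early — an anticipation. (The reverse timing, consonant first and dissonant after the change, would be a suspension or retardation.)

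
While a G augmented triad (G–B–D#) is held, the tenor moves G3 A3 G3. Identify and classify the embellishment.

A3 is a neighbor tone.

The harmony at that moment is G augmented triad (G, B, D#); A3 is not a chord tone.
It is approached by step up from G3 and left by step down to G3.
Step away and step back to the same note — a neighbor tone (upper neighbor).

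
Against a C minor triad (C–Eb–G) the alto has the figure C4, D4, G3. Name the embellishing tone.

D4 is an escape tone.

The harmony at that moment is C minor triad (C, Eb, G); D4 is not a chord tone.
It is approached by step up from C4 and left by leap down to G3.
Step in, leap out — an escape tone.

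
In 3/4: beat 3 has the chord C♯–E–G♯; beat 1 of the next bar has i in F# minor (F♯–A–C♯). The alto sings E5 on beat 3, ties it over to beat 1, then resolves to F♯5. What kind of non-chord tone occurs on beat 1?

Retardation.

The harmony at that moment is F♯ minor triad (F♯, A, C♯); E5 is not a chord tone.
It is held over (the same pitch as the preceding E5) and left by step up to F♯5.
Held over from the previous chord and resolving up by step — a retardation.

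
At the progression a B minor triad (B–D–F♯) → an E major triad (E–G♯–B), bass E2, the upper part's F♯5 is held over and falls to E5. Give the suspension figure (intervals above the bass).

9–8 suspension.

At the second chord the bass is E2. The suspended F♯5 lies a ninth above the bass; after resolving down by step to E5, the interval above the bass becomes an octave.
Suspension figures are named by those two intervals: 9–8.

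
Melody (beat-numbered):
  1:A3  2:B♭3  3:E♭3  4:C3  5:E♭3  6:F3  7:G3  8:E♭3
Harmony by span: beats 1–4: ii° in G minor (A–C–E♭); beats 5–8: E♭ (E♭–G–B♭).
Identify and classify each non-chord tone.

The harmony at that moment is A diminished triad (A, C, E♭); B♭3 is not a chord tone.
It is approached by step up from A3 and left by leap down to E♭3.
Step in, leap out — an escape tone.
The harmony at that moment is E♭ major triad (E♭, G, B♭); F3 is not a chord tone.
It is approached by step up from E♭3 and left by step up to G3.
Step in, step out in the same direction — a passing tone.

B♭3 (beat 2) — escape tone; F3 (beat 6) — passing tone.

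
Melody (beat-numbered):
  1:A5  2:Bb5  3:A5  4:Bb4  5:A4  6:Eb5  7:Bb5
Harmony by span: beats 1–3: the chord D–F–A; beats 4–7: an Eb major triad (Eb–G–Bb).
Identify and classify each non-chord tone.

The harmony at that moment is D minor triad (D, F, A); Bb5 is not a chord tone.
It is approached by step up from A5 and left by step down to A5.
Step away and step back to the same note — a neighbor tone (upper neighbor).
The harmony at that moment is Eb major triad (Eb, G, Bb); A4 is not a chord tone.
It is approached by step down from Bb4 and left by leap up to Eb5.
Step in, leap out — an escape tone.

Bb5 (beat 2) — neighbor tone; A4 (beat 5) — escape tone.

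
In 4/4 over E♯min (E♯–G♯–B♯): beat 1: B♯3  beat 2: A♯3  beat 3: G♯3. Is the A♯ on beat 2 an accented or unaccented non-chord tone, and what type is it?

Unaccented passing tone.

The harmony at that moment is E♯ minor triad (E♯, G♯, B♯); A♯3 is not a chord tone.
It is approached by step down from B♯3 and left by step down to G♯3.
Step in, step out in the same direction — a passing tone.
It falls on a weak beat, so it is unaccented.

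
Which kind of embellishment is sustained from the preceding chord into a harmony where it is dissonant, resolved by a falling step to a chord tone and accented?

Suspension.

Approach: by preparation — the pitch is first a chord tone, then held (tied or repeated) while the harmony changes under it. Departure: down by step. Metric position: strong.
A prepared dissonance that resolves downward by step — a suspension. (The same figure resolving upward would be a retardation.)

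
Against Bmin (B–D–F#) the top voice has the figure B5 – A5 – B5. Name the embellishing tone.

The harmony at that moment is B minor triad (B, D, F#); A5 is not a chord tone.
It is approached by step down from B5 and left by step up to B5.
Step away and step back to the same note — a neighbor tone (lower neighbor).

A5 is a neighbor tone.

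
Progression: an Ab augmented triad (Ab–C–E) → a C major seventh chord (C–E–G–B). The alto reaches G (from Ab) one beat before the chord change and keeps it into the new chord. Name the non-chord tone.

G is an anticipation.

The harmony at that moment is Ab augmented triad (Ab, C, E); G is not a chord tone.
It is approached by step down from Ab and then sustained as the same pitch into the next harmony.
Arriving early and becoming a chord tone when the harmony changes — an anticipation.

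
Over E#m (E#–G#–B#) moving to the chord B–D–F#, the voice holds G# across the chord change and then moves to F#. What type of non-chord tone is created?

The harmony at that moment is B minor triad (B, D, F#); G# is not a chord tone.
It is held over (the same pitch as the preceding G#) and left by step down to F#.
Held over from the previous chord and resolving down by step — a suspension.

G# is a suspension.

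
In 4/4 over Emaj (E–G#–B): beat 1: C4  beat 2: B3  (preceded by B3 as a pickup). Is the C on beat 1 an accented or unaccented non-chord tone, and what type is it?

The harmony at that moment is E major triad (E, G#, B); C4 is not a chord tone.
It is approached by step up from B3 and left by step down to B3.
Step away and step back to the same note — a neighbor tone (upper neighbor).
It falls on the downbeat, so it is accented.

Accented neighbor tone.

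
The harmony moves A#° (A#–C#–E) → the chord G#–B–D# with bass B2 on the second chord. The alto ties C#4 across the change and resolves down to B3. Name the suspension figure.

9–8 suspension.

At the second chord the bass is B2. The suspended C#4 lies a ninth above the bass; after resolving down by step to B3, the interval above the bass becomes an octave.
Suspension figures are named by those two intervals: 9–8.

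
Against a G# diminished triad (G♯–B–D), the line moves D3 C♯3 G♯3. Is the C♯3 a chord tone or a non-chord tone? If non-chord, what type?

Non-chord tone — an escape tone.

The harmony at that moment is G♯ diminished triad (G♯, B, D); C♯3 is not a chord tone.
It is approached by step down from D3 and left by leap up to G♯3.
Step in, leap out — an escape tone.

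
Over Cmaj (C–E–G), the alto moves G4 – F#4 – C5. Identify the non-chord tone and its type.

The harmony at that moment is C major triad (C, E, G); F#4 is not a chord tone.
It is approached by step down from G4 and left by leap up to C5.
Step in, leap out — an escape tone.

F#4 is an escape tone.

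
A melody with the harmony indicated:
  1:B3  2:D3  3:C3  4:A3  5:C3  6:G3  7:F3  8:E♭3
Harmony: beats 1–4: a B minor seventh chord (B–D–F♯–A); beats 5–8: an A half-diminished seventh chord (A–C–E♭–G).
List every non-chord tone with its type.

The harmony at that moment is B minor seventh chord (B, D, F♯, A); C3 is not a chord tone.
It is approached by step down from D3 and left by leap up to A3.
Step in, leap out — an escape tone.
The harmony at that moment is A half-diminished seventh chord (A, C, E♭, G); F3 is not a chord tone.
It is approached by step down from G3 and left by step down to E♭3.
Step in, step out in the same direction — a passing tone.

C3 (beat 3) — escape tone; F3 (beat 7) — passing tone.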